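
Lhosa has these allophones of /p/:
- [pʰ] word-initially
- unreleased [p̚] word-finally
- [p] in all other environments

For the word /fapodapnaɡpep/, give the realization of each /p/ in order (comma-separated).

[p], [p], [p], [p̚]

Occurrence 1 (position 3): no conditioning environment matches → elsewhere allophone [p].
Occurrence 2 (position 7): no conditioning environment matches → elsewhere allophone [p].
Occurrence 3 (position 11): no conditioning environment matches → elsewhere allophone [p].
Occurrence 4 (position 13): word-finally → [p̚].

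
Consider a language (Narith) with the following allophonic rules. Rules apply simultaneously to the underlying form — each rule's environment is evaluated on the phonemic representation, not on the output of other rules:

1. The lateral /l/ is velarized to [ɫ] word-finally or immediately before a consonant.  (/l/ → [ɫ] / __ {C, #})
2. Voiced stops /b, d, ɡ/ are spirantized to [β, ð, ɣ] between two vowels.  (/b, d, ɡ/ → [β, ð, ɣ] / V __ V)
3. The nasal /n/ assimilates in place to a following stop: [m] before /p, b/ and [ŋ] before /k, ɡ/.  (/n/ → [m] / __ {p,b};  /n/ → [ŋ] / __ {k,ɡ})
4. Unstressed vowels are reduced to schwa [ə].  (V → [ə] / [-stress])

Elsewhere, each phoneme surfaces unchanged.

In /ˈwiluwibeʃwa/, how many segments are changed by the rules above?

Segments that undergo a rule: /u/ → [ə] (rule 4); /i/ → [ə] (rule 4); /b/ → [β] (rule 2); /e/ → [ə] (rule 4); /a/ → [ə] (rule 4).
All other segments surface unchanged.

5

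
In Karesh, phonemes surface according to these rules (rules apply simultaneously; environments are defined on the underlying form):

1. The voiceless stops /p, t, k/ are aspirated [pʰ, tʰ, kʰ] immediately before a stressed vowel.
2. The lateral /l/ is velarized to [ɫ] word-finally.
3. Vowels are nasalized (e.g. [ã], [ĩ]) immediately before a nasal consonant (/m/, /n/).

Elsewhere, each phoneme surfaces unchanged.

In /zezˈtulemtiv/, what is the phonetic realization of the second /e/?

[ẽ]

/e/ — between /l/ and /m/, before a nasal consonant — surfaces as [ẽ] (rule 3).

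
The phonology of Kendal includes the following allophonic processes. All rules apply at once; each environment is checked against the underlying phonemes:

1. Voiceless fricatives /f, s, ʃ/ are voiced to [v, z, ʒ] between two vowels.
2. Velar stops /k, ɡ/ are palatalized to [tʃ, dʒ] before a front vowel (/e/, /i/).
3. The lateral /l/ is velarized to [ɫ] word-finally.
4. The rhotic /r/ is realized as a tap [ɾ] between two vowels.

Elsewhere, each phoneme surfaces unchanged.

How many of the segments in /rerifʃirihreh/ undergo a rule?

Segments that undergo a rule: /r/ → [ɾ] (rule 4); /r/ → [ɾ] (rule 4).
All other segments surface unchanged.

2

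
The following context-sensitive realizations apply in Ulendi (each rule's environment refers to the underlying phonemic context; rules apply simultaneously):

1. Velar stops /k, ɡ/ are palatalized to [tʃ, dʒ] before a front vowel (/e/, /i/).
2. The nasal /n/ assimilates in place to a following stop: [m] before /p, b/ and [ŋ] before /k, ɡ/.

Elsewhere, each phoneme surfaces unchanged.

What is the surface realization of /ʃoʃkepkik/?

[ʃoʃtʃeptʃik]

/ʃ/ stays [ʃ].
/o/ stays [o].
/ʃ/ — not in any rule's target class → [ʃ].
/k/ (between /ʃ/ and /e/) occurs before a front vowel → [tʃ] by rule 1.
/e/ — not in any rule's target class → [e].
/p/ (between /e/ and /k/) is unaffected → [p].
/k/ meets the environment for rule 1 (before a front vowel) → [tʃ].
/i/ stays [i].
/k/ (word-final) fails the environment for rule 1, so it stays [k].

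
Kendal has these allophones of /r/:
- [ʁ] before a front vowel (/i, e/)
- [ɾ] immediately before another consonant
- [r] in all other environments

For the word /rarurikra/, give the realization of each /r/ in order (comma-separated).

Occurrence 1 (position 1): no conditioning environment matches → elsewhere allophone [r].
Occurrence 2 (position 3): no conditioning environment matches → elsewhere allophone [r].
Occurrence 3 (position 5): before a front vowel (/i, e/) → [ʁ].
Occurrence 4 (position 8): no conditioning environment matches → elsewhere allophone [r].

[r], [r], [ʁ], [r]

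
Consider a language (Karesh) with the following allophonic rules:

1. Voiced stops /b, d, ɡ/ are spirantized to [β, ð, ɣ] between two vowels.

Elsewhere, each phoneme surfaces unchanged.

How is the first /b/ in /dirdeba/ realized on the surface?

[β]

/b/ — between /e/ and /a/, between two vowels — surfaces as [β] (rule 1).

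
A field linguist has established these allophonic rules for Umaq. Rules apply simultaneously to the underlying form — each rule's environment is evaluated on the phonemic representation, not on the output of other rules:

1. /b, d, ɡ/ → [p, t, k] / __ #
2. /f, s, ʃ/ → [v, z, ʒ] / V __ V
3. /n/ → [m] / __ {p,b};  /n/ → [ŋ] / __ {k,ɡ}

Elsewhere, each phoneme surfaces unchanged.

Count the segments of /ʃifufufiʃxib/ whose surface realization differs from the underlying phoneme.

4

Segments that undergo a rule: /f/ → [v] (rule 2); /f/ → [v] (rule 2); /f/ → [v] (rule 2); /b/ → [p] (rule 1).
All other segments surface unchanged.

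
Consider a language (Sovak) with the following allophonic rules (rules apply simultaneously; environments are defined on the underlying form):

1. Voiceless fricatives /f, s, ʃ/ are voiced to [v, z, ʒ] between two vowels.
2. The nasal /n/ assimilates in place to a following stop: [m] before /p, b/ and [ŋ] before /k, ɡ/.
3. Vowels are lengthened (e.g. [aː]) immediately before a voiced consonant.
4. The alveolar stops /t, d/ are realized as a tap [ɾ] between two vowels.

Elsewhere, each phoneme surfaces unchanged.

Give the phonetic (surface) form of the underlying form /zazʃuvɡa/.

/a/ (between /z/ and /z/): before a voiced consonant, so rule 3 applies → [aː].
/ʃ/ (between /z/ and /u/) fails the environment for rule 1, so it stays [ʃ].
Rule 3 applies to /u/ (between /ʃ/ and /v/: before a voiced consonant) → [uː].
/a/ (word-final) is in the target of rule 3 but the environment (before a voiced consonant) is not met → [a].

[zaːzʃuːvɡa]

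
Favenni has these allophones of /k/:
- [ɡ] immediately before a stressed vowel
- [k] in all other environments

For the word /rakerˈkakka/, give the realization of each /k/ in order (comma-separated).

[k], [ɡ], [k], [k]

Occurrence 1 (position 3): no conditioning environment matches → elsewhere allophone [k].
Occurrence 2 (position 6): immediately before a stressed vowel → [ɡ].
Occurrence 3 (position 8): no conditioning environment matches → elsewhere allophone [k].
Occurrence 4 (position 9): no conditioning environment matches → elsewhere allophone [k].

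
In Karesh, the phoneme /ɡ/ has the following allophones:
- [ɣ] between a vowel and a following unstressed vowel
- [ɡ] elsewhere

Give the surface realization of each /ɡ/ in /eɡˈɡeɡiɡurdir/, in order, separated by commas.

Occurrence 1 (position 2): no conditioning environment matches → elsewhere allophone [ɡ].
Occurrence 2 (position 3): no conditioning environment matches → elsewhere allophone [ɡ].
Occurrence 3 (position 5): between a vowel and a following unstressed vowel → [ɣ].
Occurrence 4 (position 7): between a vowel and a following unstressed vowel → [ɣ].

[ɡ], [ɡ], [ɣ], [ɣ]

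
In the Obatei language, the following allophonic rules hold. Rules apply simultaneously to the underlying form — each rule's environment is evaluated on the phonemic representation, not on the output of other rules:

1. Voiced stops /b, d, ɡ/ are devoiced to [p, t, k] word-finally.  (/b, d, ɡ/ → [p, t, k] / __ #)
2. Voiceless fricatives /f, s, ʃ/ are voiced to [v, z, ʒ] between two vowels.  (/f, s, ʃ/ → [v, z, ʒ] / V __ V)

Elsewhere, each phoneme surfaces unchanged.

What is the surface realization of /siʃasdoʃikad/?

/s/ — word-initial; rule 2 does not apply here → [s].
/ʃ/ meets the environment for rule 2 (between two vowels) → [ʒ].
/s/ (between /a/ and /d/): rule 2 targets it, but not between two vowels → unchanged [s].
/d/ (between /s/ and /o/) fails the environment for rule 1, so it stays [d].
/ʃ/ (between /o/ and /i/): between two vowels, so rule 2 applies → [ʒ].
/d/ meets the environment for rule 1 (word-finally) → [t].

[siʒasdoʒikat]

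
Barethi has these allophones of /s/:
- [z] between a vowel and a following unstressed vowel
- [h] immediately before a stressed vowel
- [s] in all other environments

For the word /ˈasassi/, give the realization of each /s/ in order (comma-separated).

Occurrence 1 (position 2): between a vowel and a following unstressed vowel → [z].
Occurrence 2 (position 4): no conditioning environment matches → elsewhere allophone [s].
Occurrence 3 (position 5): no conditioning environment matches → elsewhere allophone [s].

[z], [s], [s]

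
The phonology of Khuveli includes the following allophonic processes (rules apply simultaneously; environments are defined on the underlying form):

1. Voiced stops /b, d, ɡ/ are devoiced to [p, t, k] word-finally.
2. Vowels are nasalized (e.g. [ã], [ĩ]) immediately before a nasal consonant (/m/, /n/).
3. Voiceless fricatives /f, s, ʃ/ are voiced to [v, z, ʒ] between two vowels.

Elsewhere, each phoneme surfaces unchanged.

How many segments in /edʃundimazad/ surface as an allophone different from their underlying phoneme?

3

Segments that undergo a rule: /u/ → [ũ] (rule 2); /i/ → [ĩ] (rule 2); /d/ → [t] (rule 1).
All other segments surface unchanged.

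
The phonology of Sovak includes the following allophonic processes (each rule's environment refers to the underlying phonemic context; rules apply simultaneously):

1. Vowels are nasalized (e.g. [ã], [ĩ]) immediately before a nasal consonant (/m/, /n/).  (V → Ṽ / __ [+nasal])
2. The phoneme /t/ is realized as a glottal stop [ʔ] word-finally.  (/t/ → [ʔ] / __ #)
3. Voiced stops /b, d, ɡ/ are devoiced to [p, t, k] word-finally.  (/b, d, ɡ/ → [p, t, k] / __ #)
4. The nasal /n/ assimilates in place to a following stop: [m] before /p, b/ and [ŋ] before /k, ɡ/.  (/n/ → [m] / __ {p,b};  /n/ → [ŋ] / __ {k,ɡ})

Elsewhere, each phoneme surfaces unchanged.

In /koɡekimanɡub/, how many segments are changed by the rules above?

Segments that undergo a rule: /i/ → [ĩ] (rule 1); /a/ → [ã] (rule 1); /n/ → [ŋ] (rule 4); /b/ → [p] (rule 3).
All other segments surface unchanged.

4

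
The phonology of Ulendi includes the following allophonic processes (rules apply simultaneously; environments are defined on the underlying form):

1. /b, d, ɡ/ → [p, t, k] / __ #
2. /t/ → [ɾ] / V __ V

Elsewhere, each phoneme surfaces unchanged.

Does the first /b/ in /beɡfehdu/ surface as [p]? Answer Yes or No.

No

/b/ (word-initial) is in the target of rule 1 but the environment (word-finally) is not met → [b].
The actual realization is [b], not [p].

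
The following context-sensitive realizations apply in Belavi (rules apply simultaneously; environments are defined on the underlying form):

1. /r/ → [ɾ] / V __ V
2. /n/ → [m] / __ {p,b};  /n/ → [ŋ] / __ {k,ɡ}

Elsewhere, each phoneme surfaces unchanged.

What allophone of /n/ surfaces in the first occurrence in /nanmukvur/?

/n/ (word-initial): rule 2 targets it, but not before a labial or velar stop → unchanged [n].

[n]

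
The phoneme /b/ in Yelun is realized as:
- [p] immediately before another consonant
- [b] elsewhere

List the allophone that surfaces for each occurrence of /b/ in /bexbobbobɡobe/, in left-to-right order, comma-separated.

[b], [b], [p], [b], [p], [b]

Occurrence 1 (position 1): no conditioning environment matches → elsewhere allophone [b].
Occurrence 2 (position 4): no conditioning environment matches → elsewhere allophone [b].
Occurrence 3 (position 6): immediately before another consonant → [p].
Occurrence 4 (position 7): no conditioning environment matches → elsewhere allophone [b].
Occurrence 5 (position 9): immediately before another consonant → [p].
Occurrence 6 (position 12): no conditioning environment matches → elsewhere allophone [b].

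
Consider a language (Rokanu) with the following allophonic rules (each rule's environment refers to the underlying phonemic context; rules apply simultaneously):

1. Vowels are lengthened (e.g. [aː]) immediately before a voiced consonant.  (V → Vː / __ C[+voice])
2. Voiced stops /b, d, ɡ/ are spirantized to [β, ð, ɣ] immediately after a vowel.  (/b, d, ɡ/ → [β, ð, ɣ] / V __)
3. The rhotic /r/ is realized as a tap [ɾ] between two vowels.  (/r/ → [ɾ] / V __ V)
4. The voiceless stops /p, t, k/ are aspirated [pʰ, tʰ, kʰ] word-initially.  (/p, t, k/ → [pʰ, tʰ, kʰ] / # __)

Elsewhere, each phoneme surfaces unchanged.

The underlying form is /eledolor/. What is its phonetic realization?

[eːleːðoːloːr]

Rule 1 applies to /e/ (word-initial: before a voiced consonant) → [eː].
/l/ stays [l].
/e/ — between /l/ and /d/, before a voiced consonant — surfaces as [eː] (rule 1).
Rule 2 applies to /d/ (between /e/ and /o/: immediately after a vowel) → [ð].
/o/ meets the environment for rule 1 (before a voiced consonant) → [oː].
/l/ — not in any rule's target class → [l].
/o/ — between /l/ and /r/, before a voiced consonant — surfaces as [oː] (rule 1).
/r/ (word-final) fails the environment for rule 3, so it stays [r].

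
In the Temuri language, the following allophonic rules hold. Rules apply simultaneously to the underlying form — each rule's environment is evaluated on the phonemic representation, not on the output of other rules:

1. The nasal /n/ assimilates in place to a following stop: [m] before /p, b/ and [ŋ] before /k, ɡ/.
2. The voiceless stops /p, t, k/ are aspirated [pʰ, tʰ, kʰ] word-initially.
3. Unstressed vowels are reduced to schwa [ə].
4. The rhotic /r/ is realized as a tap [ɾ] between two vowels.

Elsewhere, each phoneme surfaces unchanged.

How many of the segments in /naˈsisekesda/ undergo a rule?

Segments that undergo a rule: /a/ → [ə] (rule 3); /e/ → [ə] (rule 3); /e/ → [ə] (rule 3); /a/ → [ə] (rule 3).
All other segments surface unchanged.

4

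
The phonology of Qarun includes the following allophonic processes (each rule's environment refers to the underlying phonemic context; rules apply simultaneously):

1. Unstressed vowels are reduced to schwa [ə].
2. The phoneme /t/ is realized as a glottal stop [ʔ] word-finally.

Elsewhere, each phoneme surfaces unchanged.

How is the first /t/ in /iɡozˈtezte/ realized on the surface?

[t]

/t/ (between /z/ and /e/) fails the environment for rule 2, so it stays [t].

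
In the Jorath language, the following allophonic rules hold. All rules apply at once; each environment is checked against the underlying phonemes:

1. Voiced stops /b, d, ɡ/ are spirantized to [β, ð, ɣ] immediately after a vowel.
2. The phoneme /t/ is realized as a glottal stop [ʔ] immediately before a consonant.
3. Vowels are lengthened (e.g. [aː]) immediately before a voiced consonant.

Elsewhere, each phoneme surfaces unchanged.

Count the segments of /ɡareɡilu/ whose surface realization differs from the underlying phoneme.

Segments that undergo a rule: /a/ → [aː] (rule 3); /e/ → [eː] (rule 3); /ɡ/ → [ɣ] (rule 1); /i/ → [iː] (rule 3).
All other segments surface unchanged.

4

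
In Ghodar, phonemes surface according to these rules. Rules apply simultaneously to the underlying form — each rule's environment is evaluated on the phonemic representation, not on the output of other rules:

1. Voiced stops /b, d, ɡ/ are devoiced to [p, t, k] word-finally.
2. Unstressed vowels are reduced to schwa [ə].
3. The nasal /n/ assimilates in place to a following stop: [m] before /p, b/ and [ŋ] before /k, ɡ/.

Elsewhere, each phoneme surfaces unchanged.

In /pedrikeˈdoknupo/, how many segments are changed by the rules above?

5

Segments that undergo a rule: /e/ → [ə] (rule 2); /i/ → [ə] (rule 2); /e/ → [ə] (rule 2); /u/ → [ə] (rule 2); /o/ → [ə] (rule 2).
All other segments surface unchanged.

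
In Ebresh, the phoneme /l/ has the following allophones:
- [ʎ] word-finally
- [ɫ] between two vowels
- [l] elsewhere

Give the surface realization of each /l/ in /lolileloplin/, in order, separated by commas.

[l], [ɫ], [ɫ], [ɫ], [l]

Occurrence 1 (position 1): no conditioning environment matches → elsewhere allophone [l].
Occurrence 2 (position 3): between two vowels → [ɫ].
Occurrence 3 (position 5): between two vowels → [ɫ].
Occurrence 4 (position 7): between two vowels → [ɫ].
Occurrence 5 (position 10): no conditioning environment matches → elsewhere allophone [l].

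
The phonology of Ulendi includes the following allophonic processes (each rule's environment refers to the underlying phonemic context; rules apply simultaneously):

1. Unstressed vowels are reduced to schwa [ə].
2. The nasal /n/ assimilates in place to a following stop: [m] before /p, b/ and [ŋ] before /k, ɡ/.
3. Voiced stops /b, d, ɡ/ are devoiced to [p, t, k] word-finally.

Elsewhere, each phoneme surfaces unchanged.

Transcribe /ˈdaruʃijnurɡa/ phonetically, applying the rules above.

/d/ — word-initial; rule 3 does not apply here → [d].
/a/ (between /d/ and /r/) is in the target of rule 1 but the environment (in an unstressed syllable) is not met → [a].
/u/ — between /r/ and /ʃ/, in an unstressed syllable — surfaces as [ə] (rule 1).
/i/ — between /ʃ/ and /j/, in an unstressed syllable — surfaces as [ə] (rule 1).
/n/ (between /j/ and /u/) fails the environment for rule 2, so it stays [n].
/u/ (between /n/ and /r/) occurs in an unstressed syllable → [ə] by rule 1.
/ɡ/ — between /r/ and /a/; rule 3 does not apply here → [ɡ].
/a/ (word-final): in an unstressed syllable, so rule 1 applies → [ə].

[ˈdarəʃəjnərɡə]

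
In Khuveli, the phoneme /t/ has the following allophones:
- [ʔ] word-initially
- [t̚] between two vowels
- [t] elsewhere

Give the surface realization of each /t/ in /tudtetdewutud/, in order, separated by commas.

Occurrence 1 (position 1): word-initially → [ʔ].
Occurrence 2 (position 4): no conditioning environment matches → elsewhere allophone [t].
Occurrence 3 (position 6): no conditioning environment matches → elsewhere allophone [t].
Occurrence 4 (position 11): between two vowels → [t̚].

[ʔ], [t], [t], [t̚]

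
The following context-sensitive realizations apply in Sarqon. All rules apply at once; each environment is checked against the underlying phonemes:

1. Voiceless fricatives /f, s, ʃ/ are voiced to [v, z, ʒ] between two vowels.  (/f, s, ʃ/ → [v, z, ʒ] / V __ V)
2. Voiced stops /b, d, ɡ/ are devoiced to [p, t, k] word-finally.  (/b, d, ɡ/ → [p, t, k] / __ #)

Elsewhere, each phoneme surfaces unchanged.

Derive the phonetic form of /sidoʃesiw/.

/s/ (word-initial) fails the environment for rule 1, so it stays [s].
/i/ (between /s/ and /d/) is unaffected → [i].
/d/ (between /i/ and /o/) is in the target of rule 2 but the environment (word-finally) is not met → [d].
/o/ (between /d/ and /ʃ/) is unaffected → [o].
/ʃ/ meets the environment for rule 1 (between two vowels) → [ʒ].
/e/ stays [e].
Rule 1 applies to /s/ (between /e/ and /i/: between two vowels) → [z].
/i/ (between /s/ and /w/) is unaffected → [i].
/w/ stays [w].

[sidoʒeziw]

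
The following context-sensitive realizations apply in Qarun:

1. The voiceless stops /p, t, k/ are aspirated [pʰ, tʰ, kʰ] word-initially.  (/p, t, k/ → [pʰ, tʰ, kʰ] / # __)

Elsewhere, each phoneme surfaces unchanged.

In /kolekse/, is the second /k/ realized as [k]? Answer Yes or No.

Yes

/k/ — between /e/ and /s/; rule 1 does not apply here → [k].
The actual realization is [k], which matches [k].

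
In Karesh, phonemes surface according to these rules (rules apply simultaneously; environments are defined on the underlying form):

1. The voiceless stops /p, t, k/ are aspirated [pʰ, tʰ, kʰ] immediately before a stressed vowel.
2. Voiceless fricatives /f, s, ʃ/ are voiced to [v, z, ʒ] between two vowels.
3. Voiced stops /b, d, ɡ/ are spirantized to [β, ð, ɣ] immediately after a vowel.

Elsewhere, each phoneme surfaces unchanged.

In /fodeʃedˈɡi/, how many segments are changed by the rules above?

3

Segments that undergo a rule: /d/ → [ð] (rule 3); /ʃ/ → [ʒ] (rule 2); /d/ → [ð] (rule 3).
All other segments surface unchanged.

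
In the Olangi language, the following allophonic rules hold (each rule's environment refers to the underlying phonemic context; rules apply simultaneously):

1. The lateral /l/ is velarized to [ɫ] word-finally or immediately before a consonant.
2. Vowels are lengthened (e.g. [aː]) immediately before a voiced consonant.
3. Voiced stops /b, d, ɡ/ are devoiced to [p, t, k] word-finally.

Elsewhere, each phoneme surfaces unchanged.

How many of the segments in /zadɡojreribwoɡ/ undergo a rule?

6

Segments that undergo a rule: /a/ → [aː] (rule 2); /o/ → [oː] (rule 2); /e/ → [eː] (rule 2); /i/ → [iː] (rule 2); /o/ → [oː] (rule 2); /ɡ/ → [k] (rule 3).
All other segments surface unchanged.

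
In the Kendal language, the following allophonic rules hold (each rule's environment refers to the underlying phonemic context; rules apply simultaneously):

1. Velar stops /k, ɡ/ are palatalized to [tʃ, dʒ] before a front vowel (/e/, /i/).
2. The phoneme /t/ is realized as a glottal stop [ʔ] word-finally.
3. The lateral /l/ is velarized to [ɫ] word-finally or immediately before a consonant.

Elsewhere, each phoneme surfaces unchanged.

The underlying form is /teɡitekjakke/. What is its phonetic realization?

[tedʒitekjaktʃe]

/t/ (word-initial) is in the target of rule 2 but the environment (word-finally) is not met → [t].
/ɡ/ meets the environment for rule 1 (before a front vowel) → [dʒ].
/t/ (between /i/ and /e/) is in the target of rule 2 but the environment (word-finally) is not met → [t].
/k/ — between /e/ and /j/; rule 1 does not apply here → [k].
/k/ (between /a/ and /k/) fails the environment for rule 1, so it stays [k].
/k/ (between /k/ and /e/) occurs before a front vowel → [tʃ] by rule 1.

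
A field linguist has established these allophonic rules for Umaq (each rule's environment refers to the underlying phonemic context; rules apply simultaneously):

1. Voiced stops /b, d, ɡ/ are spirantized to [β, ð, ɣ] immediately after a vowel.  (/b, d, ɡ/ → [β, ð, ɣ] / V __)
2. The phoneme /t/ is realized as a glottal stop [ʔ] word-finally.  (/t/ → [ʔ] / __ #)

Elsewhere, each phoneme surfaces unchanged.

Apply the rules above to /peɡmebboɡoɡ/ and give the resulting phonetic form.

/p/ (word-initial) is unaffected → [p].
/e/ — not in any rule's target class → [e].
/ɡ/ meets the environment for rule 1 (immediately after a vowel) → [ɣ].
/m/ (between /ɡ/ and /e/) is unaffected → [m].
/e/ stays [e].
Rule 1 applies to /b/ (between /e/ and /b/: immediately after a vowel) → [β].
/b/ (between /b/ and /o/) fails the environment for rule 1, so it stays [b].
/o/ stays [o].
/ɡ/ (between /o/ and /o/) occurs immediately after a vowel → [ɣ] by rule 1.
/o/ stays [o].
/ɡ/ (word-final) occurs immediately after a vowel → [ɣ] by rule 1.

[peɣmeβboɣoɣ]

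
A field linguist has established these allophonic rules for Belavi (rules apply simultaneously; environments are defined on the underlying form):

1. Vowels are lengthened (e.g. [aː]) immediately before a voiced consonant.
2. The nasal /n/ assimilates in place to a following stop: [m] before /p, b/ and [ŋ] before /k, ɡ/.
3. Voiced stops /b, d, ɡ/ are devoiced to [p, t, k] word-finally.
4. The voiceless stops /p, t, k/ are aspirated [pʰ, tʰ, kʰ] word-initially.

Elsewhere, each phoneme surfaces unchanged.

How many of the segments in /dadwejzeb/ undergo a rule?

4

Segments that undergo a rule: /a/ → [aː] (rule 1); /e/ → [eː] (rule 1); /e/ → [eː] (rule 1); /b/ → [p] (rule 3).
All other segments surface unchanged.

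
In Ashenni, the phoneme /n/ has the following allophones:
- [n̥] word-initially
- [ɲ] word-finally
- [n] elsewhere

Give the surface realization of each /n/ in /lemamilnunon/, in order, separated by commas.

Occurrence 1 (position 8): no conditioning environment matches → elsewhere allophone [n].
Occurrence 2 (position 10): no conditioning environment matches → elsewhere allophone [n].
Occurrence 3 (position 12): word-finally → [ɲ].

[n], [n], [ɲ]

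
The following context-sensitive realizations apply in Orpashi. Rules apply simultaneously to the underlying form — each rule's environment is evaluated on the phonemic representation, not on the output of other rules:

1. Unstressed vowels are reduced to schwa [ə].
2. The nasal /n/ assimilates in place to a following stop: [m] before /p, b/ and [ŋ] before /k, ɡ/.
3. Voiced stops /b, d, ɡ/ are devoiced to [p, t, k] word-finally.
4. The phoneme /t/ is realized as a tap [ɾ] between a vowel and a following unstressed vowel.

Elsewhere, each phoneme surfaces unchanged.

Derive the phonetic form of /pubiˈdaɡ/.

/u/ meets the environment for rule 1 (in an unstressed syllable) → [ə].
/b/ (between /u/ and /i/) is in the target of rule 3 but the environment (word-finally) is not met → [b].
/i/ meets the environment for rule 1 (in an unstressed syllable) → [ə].
/d/ — between /i/ and /a/; rule 3 does not apply here → [d].
/a/ (between /d/ and /ɡ/): rule 1 targets it, but not in an unstressed syllable → unchanged [a].
/ɡ/ (word-final): word-finally, so rule 3 applies → [k].

[pəbəˈdak]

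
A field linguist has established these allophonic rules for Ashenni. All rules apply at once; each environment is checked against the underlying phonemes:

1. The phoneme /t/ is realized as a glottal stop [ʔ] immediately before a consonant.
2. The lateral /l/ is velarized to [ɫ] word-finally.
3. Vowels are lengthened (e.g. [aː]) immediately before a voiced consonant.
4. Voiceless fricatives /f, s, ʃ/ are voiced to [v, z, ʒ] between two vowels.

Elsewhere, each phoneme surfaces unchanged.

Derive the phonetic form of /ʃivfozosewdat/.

/ʃ/ — word-initial; rule 4 does not apply here → [ʃ].
/i/ (between /ʃ/ and /v/) occurs before a voiced consonant → [iː] by rule 3.
/v/ (between /i/ and /f/) is unaffected → [v].
/f/ — between /v/ and /o/; rule 4 does not apply here → [f].
/o/ — between /f/ and /z/, before a voiced consonant — surfaces as [oː] (rule 3).
/z/ — not in any rule's target class → [z].
/o/ (between /z/ and /s/): rule 3 targets it, but not before a voiced consonant → unchanged [o].
Rule 4 applies to /s/ (between /o/ and /e/: between two vowels) → [z].
Rule 3 applies to /e/ (between /s/ and /w/: before a voiced consonant) → [eː].
/w/ stays [w].
/d/ (between /w/ and /a/) is unaffected → [d].
/a/ (between /d/ and /t/) fails the environment for rule 3, so it stays [a].
/t/ — word-final; rule 1 does not apply here → [t].

[ʃiːvfoːzozeːwdat]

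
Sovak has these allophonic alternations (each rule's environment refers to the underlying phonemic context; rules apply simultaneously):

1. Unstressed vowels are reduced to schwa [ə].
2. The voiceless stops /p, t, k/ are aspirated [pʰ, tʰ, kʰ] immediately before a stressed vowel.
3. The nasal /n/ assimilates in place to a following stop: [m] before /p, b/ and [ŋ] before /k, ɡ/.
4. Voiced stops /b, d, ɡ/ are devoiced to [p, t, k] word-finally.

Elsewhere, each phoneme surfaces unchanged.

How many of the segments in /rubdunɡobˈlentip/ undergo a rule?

Segments that undergo a rule: /u/ → [ə] (rule 1); /u/ → [ə] (rule 1); /n/ → [ŋ] (rule 3); /o/ → [ə] (rule 1); /i/ → [ə] (rule 1).
All other segments surface unchanged.

5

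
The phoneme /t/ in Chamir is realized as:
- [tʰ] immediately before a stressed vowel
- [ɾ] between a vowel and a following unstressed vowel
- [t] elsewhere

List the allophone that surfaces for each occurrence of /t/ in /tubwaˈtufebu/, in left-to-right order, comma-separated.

[t], [tʰ]

Occurrence 1 (position 1): no conditioning environment matches → elsewhere allophone [t].
Occurrence 2 (position 6): immediately before a stressed vowel → [tʰ].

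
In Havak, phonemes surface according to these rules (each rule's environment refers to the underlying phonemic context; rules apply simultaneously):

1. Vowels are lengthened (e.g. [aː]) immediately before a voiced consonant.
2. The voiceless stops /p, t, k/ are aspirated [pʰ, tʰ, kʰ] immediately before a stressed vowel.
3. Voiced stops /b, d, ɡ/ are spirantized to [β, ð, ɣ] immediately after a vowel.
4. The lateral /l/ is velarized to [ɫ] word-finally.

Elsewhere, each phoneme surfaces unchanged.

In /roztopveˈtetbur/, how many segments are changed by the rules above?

Segments that undergo a rule: /o/ → [oː] (rule 1); /t/ → [tʰ] (rule 2); /u/ → [uː] (rule 1).
All other segments surface unchanged.

3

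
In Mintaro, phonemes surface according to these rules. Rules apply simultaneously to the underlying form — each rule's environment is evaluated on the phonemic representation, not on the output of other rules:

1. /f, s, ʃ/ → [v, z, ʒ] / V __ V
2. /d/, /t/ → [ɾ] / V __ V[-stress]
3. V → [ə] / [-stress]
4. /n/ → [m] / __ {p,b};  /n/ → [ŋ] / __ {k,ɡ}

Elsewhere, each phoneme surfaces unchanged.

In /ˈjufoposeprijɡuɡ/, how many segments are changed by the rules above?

7

Segments that undergo a rule: /f/ → [v] (rule 1); /o/ → [ə] (rule 3); /o/ → [ə] (rule 3); /s/ → [z] (rule 1); /e/ → [ə] (rule 3); /i/ → [ə] (rule 3); /u/ → [ə] (rule 3).
All other segments surface unchanged.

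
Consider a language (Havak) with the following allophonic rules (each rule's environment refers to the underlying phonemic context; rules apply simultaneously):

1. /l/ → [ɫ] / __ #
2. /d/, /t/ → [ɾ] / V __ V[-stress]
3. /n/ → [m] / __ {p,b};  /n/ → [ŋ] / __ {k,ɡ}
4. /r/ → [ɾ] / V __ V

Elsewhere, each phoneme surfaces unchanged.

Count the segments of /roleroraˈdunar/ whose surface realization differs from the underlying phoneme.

Segments that undergo a rule: /r/ → [ɾ] (rule 4); /r/ → [ɾ] (rule 4).
All other segments surface unchanged.

2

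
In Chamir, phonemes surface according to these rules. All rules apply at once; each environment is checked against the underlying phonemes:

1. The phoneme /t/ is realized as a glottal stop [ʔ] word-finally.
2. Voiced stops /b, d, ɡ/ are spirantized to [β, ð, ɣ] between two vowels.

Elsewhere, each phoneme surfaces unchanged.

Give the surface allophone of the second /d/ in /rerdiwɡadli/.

[d]

/d/ — between /a/ and /l/; rule 2 does not apply here → [d].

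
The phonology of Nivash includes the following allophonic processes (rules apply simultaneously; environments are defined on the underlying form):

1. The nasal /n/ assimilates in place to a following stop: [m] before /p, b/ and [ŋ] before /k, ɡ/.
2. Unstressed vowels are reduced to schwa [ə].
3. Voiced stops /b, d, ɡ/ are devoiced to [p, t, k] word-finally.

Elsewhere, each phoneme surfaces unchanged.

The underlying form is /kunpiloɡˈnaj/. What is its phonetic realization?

/k/ (word-initial) is unaffected → [k].
Rule 2 applies to /u/ (between /k/ and /n/: in an unstressed syllable) → [ə].
Rule 1 applies to /n/ (between /u/ and /p/: before a labial or velar stop) → [m].
/p/ (between /n/ and /i/) is unaffected → [p].
Rule 2 applies to /i/ (between /p/ and /l/: in an unstressed syllable) → [ə].
/l/ (between /i/ and /o/) is unaffected → [l].
/o/ (between /l/ and /ɡ/): in an unstressed syllable, so rule 2 applies → [ə].
/ɡ/ — between /o/ and /n/; rule 3 does not apply here → [ɡ].
/n/ — between /ɡ/ and /a/; rule 1 does not apply here → [n].
/a/ (between /n/ and /j/) fails the environment for rule 2, so it stays [a].
/j/ — not in any rule's target class → [j].

[kəmpələɡˈnaj]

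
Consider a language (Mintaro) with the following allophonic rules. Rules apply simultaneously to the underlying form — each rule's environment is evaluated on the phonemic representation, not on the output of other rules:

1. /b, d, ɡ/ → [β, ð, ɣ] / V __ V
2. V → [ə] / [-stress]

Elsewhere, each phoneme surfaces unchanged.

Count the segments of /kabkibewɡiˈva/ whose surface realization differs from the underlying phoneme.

Segments that undergo a rule: /a/ → [ə] (rule 2); /i/ → [ə] (rule 2); /b/ → [β] (rule 1); /e/ → [ə] (rule 2); /i/ → [ə] (rule 2).
All other segments surface unchanged.

5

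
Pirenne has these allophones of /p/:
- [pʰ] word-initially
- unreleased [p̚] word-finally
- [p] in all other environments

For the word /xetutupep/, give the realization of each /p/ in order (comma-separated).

Occurrence 1 (position 7): no conditioning environment matches → elsewhere allophone [p].
Occurrence 2 (position 9): word-finally → [p̚].

[p], [p̚]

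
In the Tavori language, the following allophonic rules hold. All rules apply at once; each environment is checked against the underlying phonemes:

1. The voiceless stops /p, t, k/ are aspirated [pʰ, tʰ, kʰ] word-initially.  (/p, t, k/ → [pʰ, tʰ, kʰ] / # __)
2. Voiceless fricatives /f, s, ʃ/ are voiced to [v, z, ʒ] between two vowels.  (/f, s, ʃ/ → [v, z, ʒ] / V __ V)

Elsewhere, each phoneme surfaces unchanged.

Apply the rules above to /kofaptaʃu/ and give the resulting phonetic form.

[kʰovaptaʒu]

/k/ meets the environment for rule 1 (word-initially) → [kʰ].
/f/ meets the environment for rule 2 (between two vowels) → [v].
/p/ (between /a/ and /t/) fails the environment for rule 1, so it stays [p].
/t/ (between /p/ and /a/) fails the environment for rule 1, so it stays [t].
Rule 2 applies to /ʃ/ (between /a/ and /u/: between two vowels) → [ʒ].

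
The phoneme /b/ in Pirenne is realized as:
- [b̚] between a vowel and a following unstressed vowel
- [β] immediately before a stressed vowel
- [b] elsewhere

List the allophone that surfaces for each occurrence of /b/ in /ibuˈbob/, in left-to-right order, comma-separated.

[b̚], [β], [b]

Occurrence 1 (position 2): between a vowel and a following unstressed vowel → [b̚].
Occurrence 2 (position 4): immediately before a stressed vowel → [β].
Occurrence 3 (position 6): no conditioning environment matches → elsewhere allophone [b].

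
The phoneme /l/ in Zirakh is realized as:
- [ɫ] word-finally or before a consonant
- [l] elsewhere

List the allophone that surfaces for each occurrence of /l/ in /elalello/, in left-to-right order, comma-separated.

Occurrence 1 (position 2): no conditioning environment matches → elsewhere allophone [l].
Occurrence 2 (position 4): no conditioning environment matches → elsewhere allophone [l].
Occurrence 3 (position 6): word-finally or before a consonant → [ɫ].
Occurrence 4 (position 7): no conditioning environment matches → elsewhere allophone [l].

[l], [l], [ɫ], [l]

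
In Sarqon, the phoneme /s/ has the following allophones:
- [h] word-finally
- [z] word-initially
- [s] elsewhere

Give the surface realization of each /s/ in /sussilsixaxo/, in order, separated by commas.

[z], [s], [s], [s]

Occurrence 1 (position 1): word-initially → [z].
Occurrence 2 (position 3): no conditioning environment matches → elsewhere allophone [s].
Occurrence 3 (position 4): no conditioning environment matches → elsewhere allophone [s].
Occurrence 4 (position 7): no conditioning environment matches → elsewhere allophone [s].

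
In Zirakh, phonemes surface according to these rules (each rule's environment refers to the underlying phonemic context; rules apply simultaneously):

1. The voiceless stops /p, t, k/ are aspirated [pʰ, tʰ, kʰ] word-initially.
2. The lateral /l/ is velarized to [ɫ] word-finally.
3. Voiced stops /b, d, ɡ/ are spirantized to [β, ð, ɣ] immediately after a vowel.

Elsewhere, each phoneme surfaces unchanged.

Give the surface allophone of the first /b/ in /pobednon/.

[β]

/b/ (between /o/ and /e/) occurs immediately after a vowel → [β] by rule 3.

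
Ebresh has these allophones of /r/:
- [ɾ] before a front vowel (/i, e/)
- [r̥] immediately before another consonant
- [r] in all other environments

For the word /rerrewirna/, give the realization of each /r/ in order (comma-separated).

[ɾ], [r̥], [ɾ], [r̥]

Occurrence 1 (position 1): before a front vowel (/i, e/) → [ɾ].
Occurrence 2 (position 3): immediately before another consonant → [r̥].
Occurrence 3 (position 4): before a front vowel (/i, e/) → [ɾ].
Occurrence 4 (position 8): immediately before another consonant → [r̥].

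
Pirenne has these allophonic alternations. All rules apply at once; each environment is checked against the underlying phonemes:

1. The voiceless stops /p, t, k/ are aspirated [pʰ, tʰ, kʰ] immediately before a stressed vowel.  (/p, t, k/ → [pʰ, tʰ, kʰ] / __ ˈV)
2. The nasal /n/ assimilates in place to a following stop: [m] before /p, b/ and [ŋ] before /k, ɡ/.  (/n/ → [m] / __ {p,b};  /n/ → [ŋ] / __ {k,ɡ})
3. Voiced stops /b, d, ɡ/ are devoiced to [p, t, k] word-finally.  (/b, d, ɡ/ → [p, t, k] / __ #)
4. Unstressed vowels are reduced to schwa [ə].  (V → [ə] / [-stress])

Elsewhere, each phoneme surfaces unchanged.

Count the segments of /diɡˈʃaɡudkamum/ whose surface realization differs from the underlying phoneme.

4

Segments that undergo a rule: /i/ → [ə] (rule 4); /u/ → [ə] (rule 4); /a/ → [ə] (rule 4); /u/ → [ə] (rule 4).
All other segments surface unchanged.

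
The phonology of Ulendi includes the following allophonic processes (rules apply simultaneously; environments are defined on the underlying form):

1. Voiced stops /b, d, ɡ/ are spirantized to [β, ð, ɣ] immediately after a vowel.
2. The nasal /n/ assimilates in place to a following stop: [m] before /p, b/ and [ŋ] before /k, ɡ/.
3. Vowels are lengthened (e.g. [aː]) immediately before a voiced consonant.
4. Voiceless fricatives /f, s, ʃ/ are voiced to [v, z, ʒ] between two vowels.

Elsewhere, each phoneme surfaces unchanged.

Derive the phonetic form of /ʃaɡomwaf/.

/ʃ/ — word-initial; rule 4 does not apply here → [ʃ].
/a/ (between /ʃ/ and /ɡ/) occurs before a voiced consonant → [aː] by rule 3.
/ɡ/ — between /a/ and /o/, immediately after a vowel — surfaces as [ɣ] (rule 1).
/o/ meets the environment for rule 3 (before a voiced consonant) → [oː].
/a/ — between /w/ and /f/; rule 3 does not apply here → [a].
/f/ (word-final) is in the target of rule 4 but the environment (between two vowels) is not met → [f].

[ʃaːɣoːmwaf]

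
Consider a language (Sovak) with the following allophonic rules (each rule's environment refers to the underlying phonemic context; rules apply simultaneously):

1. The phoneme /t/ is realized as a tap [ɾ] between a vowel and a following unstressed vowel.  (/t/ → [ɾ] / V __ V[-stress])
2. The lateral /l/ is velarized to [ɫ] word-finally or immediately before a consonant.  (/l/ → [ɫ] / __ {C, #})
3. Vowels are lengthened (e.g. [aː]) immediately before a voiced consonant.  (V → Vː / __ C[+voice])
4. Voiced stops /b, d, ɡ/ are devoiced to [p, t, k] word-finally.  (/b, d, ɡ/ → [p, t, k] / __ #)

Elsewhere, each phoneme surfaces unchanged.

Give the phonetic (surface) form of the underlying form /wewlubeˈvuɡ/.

/w/ — not in any rule's target class → [w].
/e/ (between /w/ and /w/): before a voiced consonant, so rule 3 applies → [eː].
/w/ (between /e/ and /l/) is unaffected → [w].
/l/ (between /w/ and /u/): rule 2 targets it, but not word-finally or immediately before a consonant → unchanged [l].
/u/ (between /l/ and /b/) occurs before a voiced consonant → [uː] by rule 3.
/b/ (between /u/ and /e/) fails the environment for rule 4, so it stays [b].
/e/ meets the environment for rule 3 (before a voiced consonant) → [eː].
/v/ — not in any rule's target class → [v].
Rule 3 applies to /u/ (between /v/ and /ɡ/: before a voiced consonant) → [uː].
/ɡ/ meets the environment for rule 4 (word-finally) → [k].

[weːwluːbeːˈvuːk]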